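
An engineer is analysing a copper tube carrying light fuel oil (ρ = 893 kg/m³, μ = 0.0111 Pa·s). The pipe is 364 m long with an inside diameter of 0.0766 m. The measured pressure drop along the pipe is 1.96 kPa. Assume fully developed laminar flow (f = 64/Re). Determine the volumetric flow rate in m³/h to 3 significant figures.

For laminar flow, f = 64/Re with Re = ρVD/μ, so Darcy-Weisbach reduces to ΔP = 32μLV/D². Solving for V: V = ΔP·D²/(32μL) = 1960·(0.0766)²/(32·0.0111·364) = 0.08895 m/s.
Check: Re = ρVD/μ = 893·0.08895·0.0766/0.0111 = 548.1 < 2300, so the laminar assumption holds.
Q = V·A = 0.08895·(π/4·0.0766²) = 0.0004099 m³/s = 1.48 m³/h.

Q ≈ 1.48 m³/h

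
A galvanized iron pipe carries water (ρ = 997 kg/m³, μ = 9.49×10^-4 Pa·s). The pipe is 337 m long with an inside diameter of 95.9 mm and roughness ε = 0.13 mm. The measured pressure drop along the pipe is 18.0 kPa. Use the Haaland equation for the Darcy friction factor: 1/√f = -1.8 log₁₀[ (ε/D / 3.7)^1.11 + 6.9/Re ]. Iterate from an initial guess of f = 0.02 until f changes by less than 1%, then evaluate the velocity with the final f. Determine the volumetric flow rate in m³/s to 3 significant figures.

Rearranging Darcy-Weisbach: V = √(2·ΔP·D/(f·L·ρ)). With ε/D = 0.00013/0.0959 = 0.00136, iterate starting from f = 0.02:
  f = 0.02 → V = √(2·1.8e+04·0.0959/(0.02·337·997)) = 0.7168 m/s; Re = ρVD/μ = 7.222e+04; f → 0.02376
  f = 0.02376 → V = 0.6576 m/s; Re = 6.625e+04; f → 0.02396
Converged (Δf/f < 1%). With the final f = 0.02396: V = √(2·1.8e+04·0.0959/(0.02396·337·997)) = 0.6549 m/s.
Q = V·A = 0.6549·(π/4·0.0959²) = 0.00473 m³/s = 0.00473 m³/s.

Q ≈ 0.00473 m³/s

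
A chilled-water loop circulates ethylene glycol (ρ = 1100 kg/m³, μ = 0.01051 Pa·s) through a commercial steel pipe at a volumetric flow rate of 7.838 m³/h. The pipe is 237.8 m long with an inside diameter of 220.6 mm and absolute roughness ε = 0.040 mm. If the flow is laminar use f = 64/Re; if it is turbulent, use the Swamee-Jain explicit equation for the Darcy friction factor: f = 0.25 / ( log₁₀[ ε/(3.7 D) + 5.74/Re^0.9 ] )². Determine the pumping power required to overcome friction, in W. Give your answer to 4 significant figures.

Q = 7.838 m³/h = 7.838/3600 = 0.002177 m³/s.
Cross-sectional area A = πD²/4 = π(0.2206)²/4 = 0.03822 m²; mean velocity V = Q/A = 0.002177/0.03822 = 0.05696 m/s.
Reynolds number Re = ρVD/μ = 1100 · 0.05696 · 0.2206 / 0.0105 = 1315.
Re < 2300 → laminar flow, so f = 64/Re = 64/1315 = 0.04866 (the turbulent correlation is not needed).
Darcy-Weisbach: ΔP = f(L/D)(ρV²/2) = 0.04866·(237.8/0.2206)·(1100·0.05696²/2) = 0.04866·1078·1.785 = 93.62 Pa.
Pumping power P = QΔP = 0.002177·93.62 = 0.20383 W = 0.2038 W.

P ≈ 0.2038 W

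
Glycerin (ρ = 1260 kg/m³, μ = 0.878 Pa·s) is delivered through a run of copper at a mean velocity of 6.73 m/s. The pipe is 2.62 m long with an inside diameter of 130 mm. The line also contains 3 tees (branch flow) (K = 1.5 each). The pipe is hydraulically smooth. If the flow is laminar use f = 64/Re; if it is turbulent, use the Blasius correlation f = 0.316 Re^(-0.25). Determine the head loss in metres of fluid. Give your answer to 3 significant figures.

h_f ≈ 12.8 m

Reynolds number Re = ρVD/μ = 1260 · 6.73 · 0.13 / 0.878 = 1256.
Re < 2300 → laminar flow, so f = 64/Re = 64/1256 = 0.05097 (the turbulent correlation is not needed).
Total minor-loss coefficient ΣK = 3·1.5 = 4.5.
ΔP = [f·L/D + ΣK]·(ρV²/2) = [0.05097·2.62/0.13 + 4.5]·(1260·6.73²/2) = [1.027 + 4.5]·2.853e+04 = 1.577e+05 Pa.
Head loss h_f = ΔP/(ρg) = 1.577e+05/(1260·9.81) = 12.8 m.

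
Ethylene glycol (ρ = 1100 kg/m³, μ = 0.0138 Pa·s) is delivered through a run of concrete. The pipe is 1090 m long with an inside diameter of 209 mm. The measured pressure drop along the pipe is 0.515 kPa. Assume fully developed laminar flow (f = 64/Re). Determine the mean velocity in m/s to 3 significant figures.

V ≈ 0.0467 m/s

For laminar flow, f = 64/Re with Re = ρVD/μ, so Darcy-Weisbach reduces to ΔP = 32μLV/D². Solving for V: V = ΔP·D²/(32μL) = 515·(0.209)²/(32·0.0138·1090) = 0.04674 m/s.
Check: Re = ρVD/μ = 1100·0.04674·0.209/0.0138 = 778.6 < 2300, so the laminar assumption holds.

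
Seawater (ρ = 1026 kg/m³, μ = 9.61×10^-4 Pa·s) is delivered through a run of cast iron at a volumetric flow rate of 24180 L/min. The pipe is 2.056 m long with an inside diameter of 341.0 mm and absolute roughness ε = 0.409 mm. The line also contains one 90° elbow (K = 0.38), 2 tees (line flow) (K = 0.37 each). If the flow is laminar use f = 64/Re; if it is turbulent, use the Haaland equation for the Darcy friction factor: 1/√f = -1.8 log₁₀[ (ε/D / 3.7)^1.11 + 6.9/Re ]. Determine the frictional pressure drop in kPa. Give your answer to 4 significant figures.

Q = 24180 L/min = 24180/60000 = 0.403 m³/s.
Cross-sectional area A = πD²/4 = π(0.341)²/4 = 0.09133 m²; mean velocity V = Q/A = 0.403/0.09133 = 4.413 m/s.
Reynolds number Re = ρVD/μ = 1026 · 4.413 · 0.341 / 0.000961 = 1.607e+06.
Re > 4000 → turbulent. Relative roughness ε/D = 0.000409/0.341 = 0.0012. Haaland: 1/√f = -1.8 log₁₀[(0.0012/3.7)^1.11 + 6.9/1.607e+06] = -1.8 log₁₀[0.000134 + 4.3e-06] = 6.947, so f = 0.02072.
Total minor-loss coefficient ΣK = 1·0.38 + 2·0.37 = 1.12.
ΔP = [f·L/D + ΣK]·(ρV²/2) = [0.02072·2.056/0.341 + 1.12]·(1026·4.413²/2) = [0.1249 + 1.12]·9989 = 1.244e+04 Pa.
ΔP = 1.244e+04 Pa = 12.44 kPa.

ΔP ≈ 12.44 kPa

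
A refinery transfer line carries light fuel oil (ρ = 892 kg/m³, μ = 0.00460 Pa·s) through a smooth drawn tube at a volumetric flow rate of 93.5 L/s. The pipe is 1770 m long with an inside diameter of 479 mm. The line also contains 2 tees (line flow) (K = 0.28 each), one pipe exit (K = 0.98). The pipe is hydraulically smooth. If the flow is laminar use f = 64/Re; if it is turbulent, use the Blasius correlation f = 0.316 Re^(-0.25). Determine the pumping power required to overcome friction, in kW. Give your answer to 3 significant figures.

P ≈ 0.902 kW

Q = 93.5 L/s = 93.5/1000 = 0.0935 m³/s.
Cross-sectional area A = πD²/4 = π(0.479)²/4 = 0.1802 m²; mean velocity V = Q/A = 0.0935/0.1802 = 0.5189 m/s.
Reynolds number Re = ρVD/μ = 892 · 0.5189 · 0.479 / 0.0046 = 4.819e+04.
Re > 4000 → turbulent. Smooth-pipe (Blasius): f = 0.316 Re^(-0.25) = 0.316/(4.819e+04)^0.25 = 0.02133.
Total minor-loss coefficient ΣK = 2·0.28 + 1·0.98 = 1.54.
ΔP = [f·L/D + ΣK]·(ρV²/2) = [0.02133·1770/0.479 + 1.54]·(892·0.5189²/2) = [78.81 + 1.54]·120.1 = 9648 Pa.
Pumping power P = QΔP = 0.0935·9648 = 902.0 W = 0.902 kW.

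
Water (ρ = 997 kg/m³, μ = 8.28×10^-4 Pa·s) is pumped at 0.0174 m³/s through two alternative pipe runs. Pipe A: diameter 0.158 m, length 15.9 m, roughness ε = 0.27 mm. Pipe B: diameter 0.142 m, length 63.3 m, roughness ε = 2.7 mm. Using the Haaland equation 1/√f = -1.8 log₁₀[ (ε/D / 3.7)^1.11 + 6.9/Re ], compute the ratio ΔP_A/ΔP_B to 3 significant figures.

Pipe A: V = Q/A = 0.0174/0.01961 = 0.8875 m/s; Re = 1.688e+05; ε/D = 0.00171; Haaland → f = 0.02354; ΔP_A = f(L/D)(ρV²/2) = 930 Pa.
Pipe B: V = Q/A = 0.0174/0.01584 = 1.099 m/s; Re = 1.879e+05; ε/D = 0.019; Haaland → f = 0.04801; ΔP_B = f(L/D)(ρV²/2) = 1.288e+04 Pa.
ΔP_A/ΔP_B = 930/1.288e+04 = 0.0722.

ΔP_A/ΔP_B ≈ 0.0722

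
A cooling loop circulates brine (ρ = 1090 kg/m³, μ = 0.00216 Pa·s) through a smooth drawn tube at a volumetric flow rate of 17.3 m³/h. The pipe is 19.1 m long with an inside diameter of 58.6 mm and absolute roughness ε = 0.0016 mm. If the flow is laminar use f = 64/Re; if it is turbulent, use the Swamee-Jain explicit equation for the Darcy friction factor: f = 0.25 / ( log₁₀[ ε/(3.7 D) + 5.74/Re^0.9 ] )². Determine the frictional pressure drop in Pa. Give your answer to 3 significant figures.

Q = 17.3 m³/h = 17.3/3600 = 0.004806 m³/s.
Cross-sectional area A = πD²/4 = π(0.0586)²/4 = 0.002697 m²; mean velocity V = Q/A = 0.004806/0.002697 = 1.782 m/s.
Reynolds number Re = ρVD/μ = 1090 · 1.782 · 0.0586 / 0.00216 = 5.269e+04.
Re > 4000 → turbulent. Relative roughness ε/D = 1.6e-06/0.0586 = 2.73e-05. Swamee-Jain: f = 0.25/(log₁₀[2.73e-05/3.7 + 5.74/5.269e+04^0.9])² = 0.25/(log₁₀[7.38e-06 + 0.000323])² = 0.25/(-3.481)² = 0.02063.
Darcy-Weisbach: ΔP = f(L/D)(ρV²/2) = 0.02063·(19.1/0.0586)·(1090·1.782²/2) = 0.02063·325.9·1730 = 1.164e+04 Pa.

ΔP ≈ 11600 Pa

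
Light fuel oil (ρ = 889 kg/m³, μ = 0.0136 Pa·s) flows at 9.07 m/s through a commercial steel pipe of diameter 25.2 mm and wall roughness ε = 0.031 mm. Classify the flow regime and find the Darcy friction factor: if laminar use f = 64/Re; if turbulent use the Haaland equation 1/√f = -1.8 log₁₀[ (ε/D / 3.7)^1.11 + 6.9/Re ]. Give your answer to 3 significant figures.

Re = ρVD/μ = 889·9.07·0.0252/0.0136 = 1.494e+04.
Re > 4000 → turbulent. ε/D = 3.1e-05/0.0252 = 0.00123; Haaland: 1/√f = -1.8 log₁₀[0.000138 + 0.000462] = 5.8, so f = 0.02973.

f ≈ 0.0297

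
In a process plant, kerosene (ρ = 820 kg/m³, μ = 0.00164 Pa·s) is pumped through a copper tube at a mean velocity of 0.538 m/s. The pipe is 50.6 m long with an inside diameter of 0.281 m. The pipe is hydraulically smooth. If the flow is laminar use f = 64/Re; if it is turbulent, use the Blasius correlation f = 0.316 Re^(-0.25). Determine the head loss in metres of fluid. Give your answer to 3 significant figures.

h_f ≈ 0.0506 m

Reynolds number Re = ρVD/μ = 820 · 0.538 · 0.281 / 0.00164 = 7.559e+04.
Re > 4000 → turbulent. Smooth-pipe (Blasius): f = 0.316 Re^(-0.25) = 0.316/(7.559e+04)^0.25 = 0.01906.
Darcy-Weisbach: ΔP = f(L/D)(ρV²/2) = 0.01906·(50.6/0.281)·(820·0.538²/2) = 0.01906·180.1·118.7 = 407.3 Pa.
Head loss h_f = ΔP/(ρg) = 407.3/(820·9.81) = 0.0506 m.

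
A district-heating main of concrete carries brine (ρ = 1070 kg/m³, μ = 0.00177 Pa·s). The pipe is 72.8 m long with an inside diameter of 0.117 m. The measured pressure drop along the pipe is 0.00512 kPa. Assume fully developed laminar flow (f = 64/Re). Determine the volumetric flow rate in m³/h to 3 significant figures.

Q ≈ 0.658 m³/h

For laminar flow, f = 64/Re with Re = ρVD/μ, so Darcy-Weisbach reduces to ΔP = 32μLV/D². Solving for V: V = ΔP·D²/(32μL) = 5.12·(0.117)²/(32·0.00177·72.8) = 0.017 m/s.
Check: Re = ρVD/μ = 1070·0.017·0.117/0.00177 = 1202 < 2300, so the laminar assumption holds.
Q = V·A = 0.017·(π/4·0.117²) = 0.0001827 m³/s = 0.658 m³/h.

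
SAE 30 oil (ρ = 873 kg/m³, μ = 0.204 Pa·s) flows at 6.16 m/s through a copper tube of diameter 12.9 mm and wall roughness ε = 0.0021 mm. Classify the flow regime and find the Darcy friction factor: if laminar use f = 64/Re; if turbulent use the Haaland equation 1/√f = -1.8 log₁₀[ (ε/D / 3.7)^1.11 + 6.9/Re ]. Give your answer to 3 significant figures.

Re = ρVD/μ = 873·6.16·0.0129/0.204 = 340.1.
Re < 2300 → laminar, so f = 64/Re = 0.1882 (roughness is irrelevant in laminar flow).

f ≈ 0.188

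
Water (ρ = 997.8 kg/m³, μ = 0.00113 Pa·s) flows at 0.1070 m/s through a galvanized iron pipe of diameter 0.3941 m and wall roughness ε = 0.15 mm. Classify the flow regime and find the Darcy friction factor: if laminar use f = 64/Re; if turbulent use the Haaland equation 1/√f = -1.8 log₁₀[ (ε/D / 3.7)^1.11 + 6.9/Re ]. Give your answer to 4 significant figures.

f ≈ 0.02314

Re = ρVD/μ = 997.8·0.107·0.3941/0.00113 = 3.724e+04.
Re > 4000 → turbulent. ε/D = 0.00015/0.3941 = 0.000381; Haaland: 1/√f = -1.8 log₁₀[3.75e-05 + 0.000185] = 6.574, so f = 0.02314.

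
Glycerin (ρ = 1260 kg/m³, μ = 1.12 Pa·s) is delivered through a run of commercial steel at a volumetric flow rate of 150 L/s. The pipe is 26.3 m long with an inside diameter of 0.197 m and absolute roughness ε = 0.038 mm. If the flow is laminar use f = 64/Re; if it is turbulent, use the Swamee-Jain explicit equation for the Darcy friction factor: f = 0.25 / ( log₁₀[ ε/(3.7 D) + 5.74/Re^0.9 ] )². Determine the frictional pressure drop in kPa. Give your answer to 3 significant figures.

Q = 150 L/s = 150/1000 = 0.15 m³/s.
Cross-sectional area A = πD²/4 = π(0.197)²/4 = 0.03048 m²; mean velocity V = Q/A = 0.15/0.03048 = 4.921 m/s.
Reynolds number Re = ρVD/μ = 1260 · 4.921 · 0.197 / 1.12 = 1091.
Re < 2300 → laminar flow, so f = 64/Re = 64/1091 = 0.05868 (the turbulent correlation is not needed).
Darcy-Weisbach: ΔP = f(L/D)(ρV²/2) = 0.05868·(26.3/0.197)·(1260·4.921²/2) = 0.05868·133.5·1.526e+04 = 1.195e+05 Pa.
ΔP = 1.195e+05 Pa = 120 kPa.

ΔP ≈ 120 kPa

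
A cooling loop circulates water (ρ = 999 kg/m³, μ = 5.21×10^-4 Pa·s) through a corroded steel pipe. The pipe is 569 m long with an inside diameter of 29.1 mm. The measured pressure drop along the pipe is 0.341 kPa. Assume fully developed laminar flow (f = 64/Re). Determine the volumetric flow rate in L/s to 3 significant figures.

Q ≈ 0.0202 L/s

For laminar flow, f = 64/Re with Re = ρVD/μ, so Darcy-Weisbach reduces to ΔP = 32μLV/D². Solving for V: V = ΔP·D²/(32μL) = 341·(0.0291)²/(32·0.000521·569) = 0.03044 m/s.
Check: Re = ρVD/μ = 999·0.03044·0.0291/0.000521 = 1698 < 2300, so the laminar assumption holds.
Q = V·A = 0.03044·(π/4·0.0291²) = 2.024e-05 m³/s = 0.0202 L/s.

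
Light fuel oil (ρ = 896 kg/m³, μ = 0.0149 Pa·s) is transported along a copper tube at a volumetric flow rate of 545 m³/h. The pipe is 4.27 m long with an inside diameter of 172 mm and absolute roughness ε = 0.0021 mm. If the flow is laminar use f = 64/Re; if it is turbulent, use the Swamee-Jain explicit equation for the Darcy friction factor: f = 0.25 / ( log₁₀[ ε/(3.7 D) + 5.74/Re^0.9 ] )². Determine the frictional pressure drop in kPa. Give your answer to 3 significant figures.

ΔP ≈ 9.20 kPa

Q = 545 m³/h = 545/3600 = 0.1514 m³/s.
Cross-sectional area A = πD²/4 = π(0.172)²/4 = 0.02324 m²; mean velocity V = Q/A = 0.1514/0.02324 = 6.515 m/s.
Reynolds number Re = ρVD/μ = 896 · 6.515 · 0.172 / 0.0149 = 6.739e+04.
Re > 4000 → turbulent. Relative roughness ε/D = 2.1e-06/0.172 = 1.22e-05. Swamee-Jain: f = 0.25/(log₁₀[1.22e-05/3.7 + 5.74/6.739e+04^0.9])² = 0.25/(log₁₀[3.3e-06 + 0.000259])² = 0.25/(-3.581)² = 0.01949.
Darcy-Weisbach: ΔP = f(L/D)(ρV²/2) = 0.01949·(4.27/0.172)·(896·6.515²/2) = 0.01949·24.83·1.902e+04 = 9203 Pa.
ΔP = 9203 Pa = 9.20 kPa.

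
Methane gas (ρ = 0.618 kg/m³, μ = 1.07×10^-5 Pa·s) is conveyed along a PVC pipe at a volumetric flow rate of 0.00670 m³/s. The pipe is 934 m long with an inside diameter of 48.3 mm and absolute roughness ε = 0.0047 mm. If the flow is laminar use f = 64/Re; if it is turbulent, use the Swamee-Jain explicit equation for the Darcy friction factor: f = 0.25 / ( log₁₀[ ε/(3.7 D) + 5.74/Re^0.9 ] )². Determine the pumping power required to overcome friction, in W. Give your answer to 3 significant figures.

P ≈ 16.6 W

Cross-sectional area A = πD²/4 = π(0.0483)²/4 = 0.001832 m²; mean velocity V = Q/A = 0.0067/0.001832 = 3.657 m/s.
Reynolds number Re = ρVD/μ = 0.618 · 3.657 · 0.0483 / 1.07e-05 = 1.02e+04.
Re > 4000 → turbulent. Relative roughness ε/D = 4.7e-06/0.0483 = 9.73e-05. Swamee-Jain: f = 0.25/(log₁₀[9.73e-05/3.7 + 5.74/1.02e+04^0.9])² = 0.25/(log₁₀[2.63e-05 + 0.00142])² = 0.25/(-2.841)² = 0.03098.
Darcy-Weisbach: ΔP = f(L/D)(ρV²/2) = 0.03098·(934/0.0483)·(0.618·3.657²/2) = 0.03098·1.934e+04·4.132 = 2475 Pa.
Pumping power P = QΔP = 0.0067·2475 = 16.58 W = 16.6 W.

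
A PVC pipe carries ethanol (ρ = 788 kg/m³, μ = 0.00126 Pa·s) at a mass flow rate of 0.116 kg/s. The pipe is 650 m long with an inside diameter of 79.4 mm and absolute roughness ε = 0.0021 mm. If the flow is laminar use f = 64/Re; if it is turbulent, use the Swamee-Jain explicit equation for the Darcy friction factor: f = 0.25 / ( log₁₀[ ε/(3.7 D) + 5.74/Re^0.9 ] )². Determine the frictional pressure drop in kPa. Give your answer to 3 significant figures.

ΔP ≈ 0.124 kPa

A = πD²/4 = π(0.0794)²/4 = 0.004951 m²; mean velocity V = ṁ/(ρA) = 0.116/(788 · 0.004951) = 0.02973 m/s.
Reynolds number Re = ρVD/μ = 788 · 0.02973 · 0.0794 / 0.00126 = 1476.
Re < 2300 → laminar flow, so f = 64/Re = 64/1476 = 0.04335 (the turbulent correlation is not needed).
Darcy-Weisbach: ΔP = f(L/D)(ρV²/2) = 0.04335·(650/0.0794)·(788·0.02973²/2) = 0.04335·8186·0.3483 = 123.6 Pa.
ΔP = 123.6 Pa = 0.124 kPa.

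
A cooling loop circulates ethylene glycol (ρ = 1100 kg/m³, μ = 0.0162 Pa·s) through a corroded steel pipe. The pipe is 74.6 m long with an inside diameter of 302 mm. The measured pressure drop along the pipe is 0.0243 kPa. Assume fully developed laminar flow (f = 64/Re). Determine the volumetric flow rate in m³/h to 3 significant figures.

For laminar flow, f = 64/Re with Re = ρVD/μ, so Darcy-Weisbach reduces to ΔP = 32μLV/D². Solving for V: V = ΔP·D²/(32μL) = 24.3·(0.302)²/(32·0.0162·74.6) = 0.05731 m/s.
Check: Re = ρVD/μ = 1100·0.05731·0.302/0.0162 = 1175 < 2300, so the laminar assumption holds.
Q = V·A = 0.05731·(π/4·0.302²) = 0.004105 m³/s = 14.8 m³/h.

Q ≈ 14.8 m³/h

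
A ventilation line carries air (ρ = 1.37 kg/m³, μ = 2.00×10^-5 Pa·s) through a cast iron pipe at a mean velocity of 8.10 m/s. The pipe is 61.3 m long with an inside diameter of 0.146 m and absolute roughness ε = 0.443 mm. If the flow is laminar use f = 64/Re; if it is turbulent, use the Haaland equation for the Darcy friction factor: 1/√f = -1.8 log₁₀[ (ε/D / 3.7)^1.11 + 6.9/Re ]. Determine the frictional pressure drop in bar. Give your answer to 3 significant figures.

Reynolds number Re = ρVD/μ = 1.37 · 8.1 · 0.146 / 2e-05 = 8.101e+04.
Re > 4000 → turbulent. Relative roughness ε/D = 0.000443/0.146 = 0.00303. Haaland: 1/√f = -1.8 log₁₀[(0.00303/3.7)^1.11 + 6.9/8.101e+04] = -1.8 log₁₀[0.000375 + 8.52e-05] = 6.006, so f = 0.02772.
Darcy-Weisbach: ΔP = f(L/D)(ρV²/2) = 0.02772·(61.3/0.146)·(1.37·8.1²/2) = 0.02772·419.9·44.94 = 523.1 Pa.
ΔP = 523.1 Pa = 0.00523 bar.

ΔP ≈ 0.00523 bar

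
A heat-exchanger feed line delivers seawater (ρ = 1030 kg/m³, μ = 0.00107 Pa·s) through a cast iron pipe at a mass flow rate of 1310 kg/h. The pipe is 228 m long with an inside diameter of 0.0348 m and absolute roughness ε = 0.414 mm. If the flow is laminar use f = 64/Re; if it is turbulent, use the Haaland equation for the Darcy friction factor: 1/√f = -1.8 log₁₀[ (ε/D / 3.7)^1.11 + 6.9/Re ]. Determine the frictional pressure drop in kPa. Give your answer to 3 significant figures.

ṁ = 1310 kg/h = 1310/3600 = 0.3639 kg/s.
A = πD²/4 = π(0.0348)²/4 = 0.0009511 m²; mean velocity V = ṁ/(ρA) = 0.3639/(1030 · 0.0009511) = 0.3714 m/s.
Reynolds number Re = ρVD/μ = 1030 · 0.3714 · 0.0348 / 0.00107 = 1.244e+04.
Re > 4000 → turbulent. Relative roughness ε/D = 0.000414/0.0348 = 0.0119. Haaland: 1/√f = -1.8 log₁₀[(0.0119/3.7)^1.11 + 6.9/1.244e+04] = -1.8 log₁₀[0.00171 + 0.000555] = 4.761, so f = 0.04412.
Darcy-Weisbach: ΔP = f(L/D)(ρV²/2) = 0.04412·(228/0.0348)·(1030·0.3714²/2) = 0.04412·6552·71.05 = 2.054e+04 Pa.
ΔP = 2.054e+04 Pa = 20.5 kPa.

ΔP ≈ 20.5 kPa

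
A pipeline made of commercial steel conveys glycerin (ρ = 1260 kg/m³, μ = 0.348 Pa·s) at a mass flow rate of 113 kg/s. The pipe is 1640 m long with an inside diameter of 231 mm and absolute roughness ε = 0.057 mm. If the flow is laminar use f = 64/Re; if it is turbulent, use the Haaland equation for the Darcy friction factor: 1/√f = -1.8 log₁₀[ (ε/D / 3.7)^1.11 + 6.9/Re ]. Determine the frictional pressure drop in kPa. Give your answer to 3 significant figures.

A = πD²/4 = π(0.231)²/4 = 0.04191 m²; mean velocity V = ṁ/(ρA) = 113/(1260 · 0.04191) = 2.14 m/s.
Reynolds number Re = ρVD/μ = 1260 · 2.14 · 0.231 / 0.348 = 1790.
Re < 2300 → laminar flow, so f = 64/Re = 64/1790 = 0.03576 (the turbulent correlation is not needed).
Darcy-Weisbach: ΔP = f(L/D)(ρV²/2) = 0.03576·(1640/0.231)·(1260·2.14²/2) = 0.03576·7100·2885 = 7.324e+05 Pa.
ΔP = 7.324e+05 Pa = 732 kPa.

ΔP ≈ 732 kPa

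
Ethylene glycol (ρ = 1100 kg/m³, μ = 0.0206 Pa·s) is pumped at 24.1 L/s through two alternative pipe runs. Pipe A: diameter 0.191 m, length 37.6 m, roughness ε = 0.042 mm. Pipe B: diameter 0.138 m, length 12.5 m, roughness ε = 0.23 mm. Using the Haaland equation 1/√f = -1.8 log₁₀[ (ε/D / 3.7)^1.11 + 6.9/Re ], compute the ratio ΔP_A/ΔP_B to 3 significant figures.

ΔP_A/ΔP_B ≈ 0.603

Pipe A: V = Q/A = 0.0241/0.02865 = 0.8411 m/s; Re = 8579; ε/D = 0.00022; Haaland → f = 0.03246; ΔP_A = f(L/D)(ρV²/2) = 2486 Pa.
Pipe B: V = Q/A = 0.0241/0.01496 = 1.611 m/s; Re = 1.187e+04; ε/D = 0.00167; Haaland → f = 0.03189; ΔP_B = f(L/D)(ρV²/2) = 4124 Pa.
ΔP_A/ΔP_B = 2486/4124 = 0.603.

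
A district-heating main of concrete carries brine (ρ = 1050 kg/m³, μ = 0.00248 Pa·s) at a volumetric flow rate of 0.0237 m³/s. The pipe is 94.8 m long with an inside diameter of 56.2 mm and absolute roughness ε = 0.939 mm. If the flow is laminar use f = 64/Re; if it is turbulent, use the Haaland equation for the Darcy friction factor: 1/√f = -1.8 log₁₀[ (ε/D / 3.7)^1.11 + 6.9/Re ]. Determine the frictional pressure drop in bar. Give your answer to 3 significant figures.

ΔP ≈ 37.0 bar

Cross-sectional area A = πD²/4 = π(0.0562)²/4 = 0.002481 m²; mean velocity V = Q/A = 0.0237/0.002481 = 9.554 m/s.
Reynolds number Re = ρVD/μ = 1050 · 9.554 · 0.0562 / 0.00248 = 2.273e+05.
Re > 4000 → turbulent. Relative roughness ε/D = 0.000939/0.0562 = 0.0167. Haaland: 1/√f = -1.8 log₁₀[(0.0167/3.7)^1.11 + 6.9/2.273e+05] = -1.8 log₁₀[0.00249 + 3.04e-05] = 4.676, so f = 0.04573.
Darcy-Weisbach: ΔP = f(L/D)(ρV²/2) = 0.04573·(94.8/0.0562)·(1050·9.554²/2) = 0.04573·1687·4.792e+04 = 3.696e+06 Pa.
ΔP = 3.696e+06 Pa = 37.0 bar.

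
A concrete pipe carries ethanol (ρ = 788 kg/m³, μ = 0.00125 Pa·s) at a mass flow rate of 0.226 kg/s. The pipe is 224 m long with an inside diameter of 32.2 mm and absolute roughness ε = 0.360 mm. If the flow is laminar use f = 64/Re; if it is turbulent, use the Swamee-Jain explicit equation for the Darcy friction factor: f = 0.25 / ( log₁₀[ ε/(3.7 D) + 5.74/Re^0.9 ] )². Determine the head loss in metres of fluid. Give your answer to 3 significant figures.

h_f ≈ 2.07 m

A = πD²/4 = π(0.0322)²/4 = 0.0008143 m²; mean velocity V = ṁ/(ρA) = 0.226/(788 · 0.0008143) = 0.3522 m/s.
Reynolds number Re = ρVD/μ = 788 · 0.3522 · 0.0322 / 0.00125 = 7149.
Re > 4000 → turbulent. Relative roughness ε/D = 0.00036/0.0322 = 0.0112. Swamee-Jain: f = 0.25/(log₁₀[0.0112/3.7 + 5.74/7149^0.9])² = 0.25/(log₁₀[0.00302 + 0.00195])² = 0.25/(-2.303)² = 0.04712.
Darcy-Weisbach: ΔP = f(L/D)(ρV²/2) = 0.04712·(224/0.0322)·(788·0.3522²/2) = 0.04712·6957·48.87 = 1.602e+04 Pa.
Head loss h_f = ΔP/(ρg) = 1.602e+04/(788·9.81) = 2.07 m.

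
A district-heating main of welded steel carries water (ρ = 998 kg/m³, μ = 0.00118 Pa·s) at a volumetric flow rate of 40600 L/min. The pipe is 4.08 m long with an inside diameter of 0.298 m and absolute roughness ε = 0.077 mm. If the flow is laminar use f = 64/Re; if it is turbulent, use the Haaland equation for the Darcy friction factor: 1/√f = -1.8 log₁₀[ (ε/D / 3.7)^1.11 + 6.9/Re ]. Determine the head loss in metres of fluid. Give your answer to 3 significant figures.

Q = 40600 L/min = 40600/60000 = 0.6767 m³/s.
Cross-sectional area A = πD²/4 = π(0.298)²/4 = 0.06975 m²; mean velocity V = Q/A = 0.6767/0.06975 = 9.702 m/s.
Reynolds number Re = ρVD/μ = 998 · 9.702 · 0.298 / 0.00118 = 2.445e+06.
Re > 4000 → turbulent. Relative roughness ε/D = 7.7e-05/0.298 = 0.000258. Haaland: 1/√f = -1.8 log₁₀[(0.000258/3.7)^1.11 + 6.9/2.445e+06] = -1.8 log₁₀[2.44e-05 + 2.82e-06] = 8.218, so f = 0.01481.
Darcy-Weisbach: ΔP = f(L/D)(ρV²/2) = 0.01481·(4.08/0.298)·(998·9.702²/2) = 0.01481·13.69·4.697e+04 = 9522 Pa.
Head loss h_f = ΔP/(ρg) = 9522/(998·9.81) = 0.973 m.

h_f ≈ 0.973 m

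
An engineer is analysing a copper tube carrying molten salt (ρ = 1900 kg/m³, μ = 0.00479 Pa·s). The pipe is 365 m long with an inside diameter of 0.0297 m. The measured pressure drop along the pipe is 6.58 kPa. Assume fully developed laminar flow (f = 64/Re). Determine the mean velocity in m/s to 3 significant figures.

V ≈ 0.104 m/s

For laminar flow, f = 64/Re with Re = ρVD/μ, so Darcy-Weisbach reduces to ΔP = 32μLV/D². Solving for V: V = ΔP·D²/(32μL) = 6580·(0.0297)²/(32·0.00479·365) = 0.1037 m/s.
Check: Re = ρVD/μ = 1900·0.1037·0.0297/0.00479 = 1222 < 2300, so the laminar assumption holds.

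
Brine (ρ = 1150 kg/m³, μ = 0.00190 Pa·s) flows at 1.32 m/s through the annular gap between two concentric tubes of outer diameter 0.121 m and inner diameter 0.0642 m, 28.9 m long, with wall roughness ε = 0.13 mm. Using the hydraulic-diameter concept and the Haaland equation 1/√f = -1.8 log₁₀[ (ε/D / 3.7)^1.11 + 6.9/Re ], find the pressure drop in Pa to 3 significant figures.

ΔP ≈ 13900 Pa

Hydraulic diameter D_h = 4A/P = D_o - D_i = 0.121 - 0.0642 = 0.0568 m.
Re = ρVD_h/μ = 1150·1.32·0.0568/0.0019 = 4.538e+04.
ε/D_h = 0.00013/0.0568 = 0.00229; Haaland gives 1/√f = -1.8 log₁₀[0.000274+0.000152] = 6.066, so f = 0.02718.
ΔP = f(L/D_h)(ρV²/2) = 0.02718·28.9/0.0568·1002 = 1.385e+04 Pa.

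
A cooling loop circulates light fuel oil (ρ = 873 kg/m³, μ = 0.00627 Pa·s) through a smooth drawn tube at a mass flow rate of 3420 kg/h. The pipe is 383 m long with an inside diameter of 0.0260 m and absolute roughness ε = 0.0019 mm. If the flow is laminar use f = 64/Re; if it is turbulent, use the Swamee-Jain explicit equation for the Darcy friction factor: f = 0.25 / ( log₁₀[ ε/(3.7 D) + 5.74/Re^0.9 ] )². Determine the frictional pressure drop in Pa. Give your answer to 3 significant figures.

ṁ = 3420 kg/h = 3420/3600 = 0.95 kg/s.
A = πD²/4 = π(0.026)²/4 = 0.0005309 m²; mean velocity V = ṁ/(ρA) = 0.95/(873 · 0.0005309) = 2.05 m/s.
Reynolds number Re = ρVD/μ = 873 · 2.05 · 0.026 / 0.00627 = 7420.
Re > 4000 → turbulent. Relative roughness ε/D = 1.9e-06/0.026 = 7.31e-05. Swamee-Jain: f = 0.25/(log₁₀[7.31e-05/3.7 + 5.74/7420^0.9])² = 0.25/(log₁₀[1.98e-05 + 0.00189])² = 0.25/(-2.72)² = 0.03379.
Darcy-Weisbach: ΔP = f(L/D)(ρV²/2) = 0.03379·(383/0.026)·(873·2.05²/2) = 0.03379·1.473e+04·1834 = 9.128e+05 Pa.

ΔP ≈ 913000 Pa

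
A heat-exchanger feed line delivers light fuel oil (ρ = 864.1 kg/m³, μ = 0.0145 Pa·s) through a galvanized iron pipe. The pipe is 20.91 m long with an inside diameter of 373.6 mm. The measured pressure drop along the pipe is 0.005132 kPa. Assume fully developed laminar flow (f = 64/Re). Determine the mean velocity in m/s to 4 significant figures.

For laminar flow, f = 64/Re with Re = ρVD/μ, so Darcy-Weisbach reduces to ΔP = 32μLV/D². Solving for V: V = ΔP·D²/(32μL) = 5.132·(0.3736)²/(32·0.0145·20.91) = 0.07383 m/s.
Check: Re = ρVD/μ = 864.1·0.07383·0.3736/0.0145 = 1644 < 2300, so the laminar assumption holds.

V ≈ 0.07383 m/s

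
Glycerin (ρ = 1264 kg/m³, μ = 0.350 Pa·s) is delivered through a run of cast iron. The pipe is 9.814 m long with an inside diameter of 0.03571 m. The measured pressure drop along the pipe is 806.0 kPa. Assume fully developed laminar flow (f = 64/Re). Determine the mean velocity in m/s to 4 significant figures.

For laminar flow, f = 64/Re with Re = ρVD/μ, so Darcy-Weisbach reduces to ΔP = 32μLV/D². Solving for V: V = ΔP·D²/(32μL) = 8.06e+05·(0.03571)²/(32·0.35·9.814) = 9.351 m/s.
Check: Re = ρVD/μ = 1264·9.351·0.03571/0.35 = 1206 < 2300, so the laminar assumption holds.

V ≈ 9.351 m/s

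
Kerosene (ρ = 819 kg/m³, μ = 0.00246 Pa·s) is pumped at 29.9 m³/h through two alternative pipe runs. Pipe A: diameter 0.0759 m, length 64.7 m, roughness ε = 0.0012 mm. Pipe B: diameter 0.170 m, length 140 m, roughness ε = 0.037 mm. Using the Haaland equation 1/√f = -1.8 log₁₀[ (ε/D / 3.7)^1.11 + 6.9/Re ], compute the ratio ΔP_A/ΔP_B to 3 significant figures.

ΔP_A/ΔP_B ≈ 21.2

Pipe A: V = Q/A = 0.008306/0.004525 = 1.836 m/s; Re = 4.639e+04; ε/D = 1.58e-05; Haaland → f = 0.0211; ΔP_A = f(L/D)(ρV²/2) = 2.482e+04 Pa.
Pipe B: V = Q/A = 0.008306/0.0227 = 0.3659 m/s; Re = 2.071e+04; ε/D = 0.000218; Haaland → f = 0.0259; ΔP_B = f(L/D)(ρV²/2) = 1170 Pa.
ΔP_A/ΔP_B = 2.482e+04/1170 = 21.2.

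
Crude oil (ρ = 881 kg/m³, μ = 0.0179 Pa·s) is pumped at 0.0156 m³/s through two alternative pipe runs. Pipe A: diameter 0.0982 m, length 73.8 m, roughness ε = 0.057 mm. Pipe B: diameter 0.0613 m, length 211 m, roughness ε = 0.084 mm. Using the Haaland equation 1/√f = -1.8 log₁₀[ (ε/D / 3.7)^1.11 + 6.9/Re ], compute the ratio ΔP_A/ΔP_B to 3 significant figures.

ΔP_A/ΔP_B ≈ 0.0355

Pipe A: V = Q/A = 0.0156/0.007574 = 2.06 m/s; Re = 9955; ε/D = 0.00058; Haaland → f = 0.03164; ΔP_A = f(L/D)(ρV²/2) = 4.444e+04 Pa.
Pipe B: V = Q/A = 0.0156/0.002951 = 5.286 m/s; Re = 1.595e+04; ε/D = 0.00137; Haaland → f = 0.02957; ΔP_B = f(L/D)(ρV²/2) = 1.253e+06 Pa.
ΔP_A/ΔP_B = 4.444e+04/1.253e+06 = 0.0355.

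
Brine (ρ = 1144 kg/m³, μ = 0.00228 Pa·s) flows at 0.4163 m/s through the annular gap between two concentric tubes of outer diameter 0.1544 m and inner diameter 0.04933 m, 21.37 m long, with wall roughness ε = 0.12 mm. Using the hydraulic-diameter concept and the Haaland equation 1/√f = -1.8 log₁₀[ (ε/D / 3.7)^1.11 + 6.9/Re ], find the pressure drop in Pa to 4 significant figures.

Hydraulic diameter D_h = 4A/P = D_o - D_i = 0.1544 - 0.04933 = 0.1051 m.
Re = ρVD_h/μ = 1144·0.4163·0.1051/0.00228 = 2.195e+04.
ε/D_h = 0.00012/0.1051 = 0.00114; Haaland gives 1/√f = -1.8 log₁₀[0.000127+0.000314] = 6.04, so f = 0.02742.
ΔP = f(L/D_h)(ρV²/2) = 0.02742·21.37/0.1051·99.13 = 552.7 Pa.

ΔP ≈ 552.7 Pa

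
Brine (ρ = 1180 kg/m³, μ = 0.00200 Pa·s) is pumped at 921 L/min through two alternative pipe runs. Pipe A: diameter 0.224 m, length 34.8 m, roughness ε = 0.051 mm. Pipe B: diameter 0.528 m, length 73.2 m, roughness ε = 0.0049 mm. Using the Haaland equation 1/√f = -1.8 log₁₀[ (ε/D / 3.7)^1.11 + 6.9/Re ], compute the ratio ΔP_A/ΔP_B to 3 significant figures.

ΔP_A/ΔP_B ≈ 29.2

Pipe A: V = Q/A = 0.01535/0.03941 = 0.3895 m/s; Re = 5.148e+04; ε/D = 0.000228; Haaland → f = 0.02127; ΔP_A = f(L/D)(ρV²/2) = 295.8 Pa.
Pipe B: V = Q/A = 0.01535/0.219 = 0.07011 m/s; Re = 2.184e+04; ε/D = 9.28e-06; Haaland → f = 0.0252; ΔP_B = f(L/D)(ρV²/2) = 10.13 Pa.
ΔP_A/ΔP_B = 295.8/10.13 = 29.2.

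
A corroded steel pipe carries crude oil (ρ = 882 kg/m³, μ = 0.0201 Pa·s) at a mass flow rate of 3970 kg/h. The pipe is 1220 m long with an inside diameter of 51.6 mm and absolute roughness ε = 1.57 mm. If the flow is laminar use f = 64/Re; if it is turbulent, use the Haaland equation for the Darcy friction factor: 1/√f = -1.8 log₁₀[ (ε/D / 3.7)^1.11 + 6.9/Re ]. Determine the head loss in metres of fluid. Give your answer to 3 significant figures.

h_f ≈ 20.4 m

ṁ = 3970 kg/h = 3970/3600 = 1.103 kg/s.
A = πD²/4 = π(0.0516)²/4 = 0.002091 m²; mean velocity V = ṁ/(ρA) = 1.103/(882 · 0.002091) = 0.5979 m/s.
Reynolds number Re = ρVD/μ = 882 · 0.5979 · 0.0516 / 0.0201 = 1354.
Re < 2300 → laminar flow, so f = 64/Re = 64/1354 = 0.04727 (the turbulent correlation is not needed).
Darcy-Weisbach: ΔP = f(L/D)(ρV²/2) = 0.04727·(1220/0.0516)·(882·0.5979²/2) = 0.04727·2.364e+04·157.7 = 1.762e+05 Pa.
Head loss h_f = ΔP/(ρg) = 1.762e+05/(882·9.81) = 20.4 m.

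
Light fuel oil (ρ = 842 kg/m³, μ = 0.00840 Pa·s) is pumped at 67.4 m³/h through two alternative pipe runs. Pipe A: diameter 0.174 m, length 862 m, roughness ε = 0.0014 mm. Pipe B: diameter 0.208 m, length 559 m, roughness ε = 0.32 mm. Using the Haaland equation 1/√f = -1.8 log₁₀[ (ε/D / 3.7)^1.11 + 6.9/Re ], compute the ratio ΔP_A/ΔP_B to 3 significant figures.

Pipe A: V = Q/A = 0.01872/0.02378 = 0.7874 m/s; Re = 1.373e+04; ε/D = 8.05e-06; Haaland → f = 0.02837; ΔP_A = f(L/D)(ρV²/2) = 3.668e+04 Pa.
Pipe B: V = Q/A = 0.01872/0.03398 = 0.551 m/s; Re = 1.149e+04; ε/D = 0.00154; Haaland → f = 0.03192; ΔP_B = f(L/D)(ρV²/2) = 1.096e+04 Pa.
ΔP_A/ΔP_B = 3.668e+04/1.096e+04 = 3.35.

ΔP_A/ΔP_B ≈ 3.35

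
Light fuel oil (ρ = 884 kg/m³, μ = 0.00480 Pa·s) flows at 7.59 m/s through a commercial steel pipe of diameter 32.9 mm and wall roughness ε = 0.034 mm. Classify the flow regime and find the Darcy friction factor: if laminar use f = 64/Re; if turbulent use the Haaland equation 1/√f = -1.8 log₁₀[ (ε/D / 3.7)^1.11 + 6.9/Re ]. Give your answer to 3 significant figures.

Re = ρVD/μ = 884·7.59·0.0329/0.0048 = 4.599e+04.
Re > 4000 → turbulent. ε/D = 3.4e-05/0.0329 = 0.00103; Haaland: 1/√f = -1.8 log₁₀[0.000114 + 0.00015] = 6.442, so f = 0.02409.

f ≈ 0.0241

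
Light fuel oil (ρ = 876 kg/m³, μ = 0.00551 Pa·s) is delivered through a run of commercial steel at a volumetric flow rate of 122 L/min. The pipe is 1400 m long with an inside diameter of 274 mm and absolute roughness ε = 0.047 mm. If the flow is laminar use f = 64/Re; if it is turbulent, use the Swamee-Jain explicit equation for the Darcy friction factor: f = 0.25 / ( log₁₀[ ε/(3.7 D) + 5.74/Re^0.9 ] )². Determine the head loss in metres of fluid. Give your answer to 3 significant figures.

Q = 122 L/min = 122/60000 = 0.002033 m³/s.
Cross-sectional area A = πD²/4 = π(0.274)²/4 = 0.05896 m²; mean velocity V = Q/A = 0.002033/0.05896 = 0.03448 m/s.
Reynolds number Re = ρVD/μ = 876 · 0.03448 · 0.274 / 0.00551 = 1502.
Re < 2300 → laminar flow, so f = 64/Re = 64/1502 = 0.0426 (the turbulent correlation is not needed).
Darcy-Weisbach: ΔP = f(L/D)(ρV²/2) = 0.0426·(1400/0.274)·(876·0.03448²/2) = 0.0426·5109·0.5208 = 113.4 Pa.
Head loss h_f = ΔP/(ρg) = 113.4/(876·9.81) = 0.0132 m.

h_f ≈ 0.0132 m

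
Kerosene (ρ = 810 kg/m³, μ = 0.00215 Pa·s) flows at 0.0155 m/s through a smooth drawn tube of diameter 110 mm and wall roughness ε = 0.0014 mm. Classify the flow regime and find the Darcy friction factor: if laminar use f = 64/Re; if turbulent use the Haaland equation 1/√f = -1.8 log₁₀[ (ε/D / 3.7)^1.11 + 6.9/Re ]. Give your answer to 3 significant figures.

f ≈ 0.0996

Re = ρVD/μ = 810·0.0155·0.11/0.00215 = 642.3.
Re < 2300 → laminar, so f = 64/Re = 0.09963 (roughness is irrelevant in laminar flow).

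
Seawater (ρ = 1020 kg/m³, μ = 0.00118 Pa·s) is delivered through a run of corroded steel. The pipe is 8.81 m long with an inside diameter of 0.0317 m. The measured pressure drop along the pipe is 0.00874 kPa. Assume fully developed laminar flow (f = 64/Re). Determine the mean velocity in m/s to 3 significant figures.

For laminar flow, f = 64/Re with Re = ρVD/μ, so Darcy-Weisbach reduces to ΔP = 32μLV/D². Solving for V: V = ΔP·D²/(32μL) = 8.74·(0.0317)²/(32·0.00118·8.81) = 0.0264 m/s.
Check: Re = ρVD/μ = 1020·0.0264·0.0317/0.00118 = 723.4 < 2300, so the laminar assumption holds.

V ≈ 0.0264 m/s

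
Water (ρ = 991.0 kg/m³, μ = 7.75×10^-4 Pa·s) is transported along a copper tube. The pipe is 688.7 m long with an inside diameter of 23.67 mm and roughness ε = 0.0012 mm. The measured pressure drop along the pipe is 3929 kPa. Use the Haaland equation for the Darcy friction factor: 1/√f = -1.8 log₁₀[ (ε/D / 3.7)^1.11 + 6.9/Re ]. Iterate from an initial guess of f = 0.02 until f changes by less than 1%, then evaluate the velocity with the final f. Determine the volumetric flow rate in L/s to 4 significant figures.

Rearranging Darcy-Weisbach: V = √(2·ΔP·D/(f·L·ρ)). With ε/D = 1.2e-06/0.02367 = 5.07e-05, iterate starting from f = 0.02:
  f = 0.02 → V = √(2·3.929e+06·0.02367/(0.02·688.7·991)) = 3.691 m/s; Re = ρVD/μ = 1.117e+05; f → 0.01765
  f = 0.01765 → V = 3.93 m/s; Re = 1.189e+05; f → 0.01743
  f = 0.01743 → V = 3.954 m/s; Re = 1.197e+05; f → 0.01741
Converged (Δf/f < 1%). With the final f = 0.01741: V = √(2·3.929e+06·0.02367/(0.01741·688.7·991)) = 3.956 m/s.
Q = V·A = 3.956·(π/4·0.02367²) = 0.001741 m³/s = 1.741 L/s.

Q ≈ 1.741 L/s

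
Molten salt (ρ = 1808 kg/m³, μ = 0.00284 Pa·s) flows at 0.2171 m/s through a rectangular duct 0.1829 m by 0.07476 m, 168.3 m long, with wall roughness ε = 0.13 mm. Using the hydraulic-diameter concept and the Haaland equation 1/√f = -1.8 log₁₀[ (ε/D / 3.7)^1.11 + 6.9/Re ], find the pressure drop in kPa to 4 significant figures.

ΔP ≈ 2.016 kPa

Hydraulic diameter D_h = 4A/P = 4·(0.1829·0.07476)/(2·(0.1829+0.07476)) = 0.05469/0.5153 = 0.1061 m.
Re = ρVD_h/μ = 1808·0.2171·0.1061/0.00284 = 1.467e+04.
ε/D_h = 0.00013/0.1061 = 0.00122; Haaland gives 1/√f = -1.8 log₁₀[0.000137+0.00047] = 5.79, so f = 0.02983.
ΔP = f(L/D_h)(ρV²/2) = 0.02983·168.3/0.1061·42.61 = 2016 Pa.
ΔP = 2.016 kPa.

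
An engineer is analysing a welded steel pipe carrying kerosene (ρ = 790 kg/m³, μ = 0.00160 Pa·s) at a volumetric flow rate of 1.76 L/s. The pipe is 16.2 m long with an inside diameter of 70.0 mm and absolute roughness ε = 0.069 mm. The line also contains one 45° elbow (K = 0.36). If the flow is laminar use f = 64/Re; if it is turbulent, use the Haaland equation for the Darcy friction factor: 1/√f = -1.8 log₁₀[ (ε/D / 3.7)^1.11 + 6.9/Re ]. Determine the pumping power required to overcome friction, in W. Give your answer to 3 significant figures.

P ≈ 1.03 W

Q = 1.76 L/s = 1.76/1000 = 0.00176 m³/s.
Cross-sectional area A = πD²/4 = π(0.07)²/4 = 0.003848 m²; mean velocity V = Q/A = 0.00176/0.003848 = 0.4573 m/s.
Reynolds number Re = ρVD/μ = 790 · 0.4573 · 0.07 / 0.0016 = 1.581e+04.
Re > 4000 → turbulent. Relative roughness ε/D = 6.9e-05/0.07 = 0.000986. Haaland: 1/√f = -1.8 log₁₀[(0.000986/3.7)^1.11 + 6.9/1.581e+04] = -1.8 log₁₀[0.000108 + 0.000437] = 5.876, so f = 0.02897.
Total minor-loss coefficient ΣK = 1·0.36 = 0.36.
ΔP = [f·L/D + ΣK]·(ρV²/2) = [0.02897·16.2/0.07 + 0.36]·(790·0.4573²/2) = [6.704 + 0.36]·82.61 = 583.6 Pa.
Pumping power P = QΔP = 0.00176·583.6 = 1.027 W = 1.03 W.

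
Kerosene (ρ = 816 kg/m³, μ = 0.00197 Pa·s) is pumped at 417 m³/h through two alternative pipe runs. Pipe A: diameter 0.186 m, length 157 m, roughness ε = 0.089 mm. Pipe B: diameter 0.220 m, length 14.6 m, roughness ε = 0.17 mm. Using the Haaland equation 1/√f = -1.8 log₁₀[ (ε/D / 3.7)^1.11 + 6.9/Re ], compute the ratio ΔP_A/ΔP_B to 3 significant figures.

Pipe A: V = Q/A = 0.1158/0.02717 = 4.263 m/s; Re = 3.284e+05; ε/D = 0.000478; Haaland → f = 0.01784; ΔP_A = f(L/D)(ρV²/2) = 1.117e+05 Pa.
Pipe B: V = Q/A = 0.1158/0.03801 = 3.047 m/s; Re = 2.777e+05; ε/D = 0.000773; Haaland → f = 0.01958; ΔP_B = f(L/D)(ρV²/2) = 4923 Pa.
ΔP_A/ΔP_B = 1.117e+05/4923 = 22.7.

ΔP_A/ΔP_B ≈ 22.7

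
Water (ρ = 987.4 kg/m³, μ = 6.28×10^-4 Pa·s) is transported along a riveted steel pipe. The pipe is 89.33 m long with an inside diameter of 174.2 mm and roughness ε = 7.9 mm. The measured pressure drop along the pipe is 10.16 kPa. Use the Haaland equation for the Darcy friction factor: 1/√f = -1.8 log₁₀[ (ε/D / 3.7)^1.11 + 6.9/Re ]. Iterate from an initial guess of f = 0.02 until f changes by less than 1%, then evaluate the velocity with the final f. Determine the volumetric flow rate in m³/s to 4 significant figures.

Rearranging Darcy-Weisbach: V = √(2·ΔP·D/(f·L·ρ)). With ε/D = 0.0079/0.1742 = 0.0454, iterate starting from f = 0.02:
  f = 0.02 → V = √(2·1.016e+04·0.1742/(0.02·89.33·987.4)) = 1.417 m/s; Re = ρVD/μ = 3.88e+05; f → 0.06862
  f = 0.06862 → V = 0.7648 m/s; Re = 2.095e+05; f → 0.06867
Converged (Δf/f < 1%). With the final f = 0.06867: V = √(2·1.016e+04·0.1742/(0.06867·89.33·987.4)) = 0.7645 m/s.
Q = V·A = 0.7645·(π/4·0.1742²) = 0.01822 m³/s = 0.01822 m³/s.

Q ≈ 0.01822 m³/s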